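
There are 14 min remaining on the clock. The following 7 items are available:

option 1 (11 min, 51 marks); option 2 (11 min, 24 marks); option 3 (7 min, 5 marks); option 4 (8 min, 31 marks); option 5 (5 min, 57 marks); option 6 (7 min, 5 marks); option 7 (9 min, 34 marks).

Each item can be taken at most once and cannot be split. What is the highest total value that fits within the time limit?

Check high-value combinations within 14 min:
- option 5+option 7: time 5+9=14, value 57+34=91
- option 4+option 5: time 8+5=13, value 31+57=88
- option 3+option 5: time 7+5=12, value 5+57=62
- option 5+option 6: time 5+7=12, value 57+5=62
- option 5: time 5, value 57
Best: 91 marks.

91 marks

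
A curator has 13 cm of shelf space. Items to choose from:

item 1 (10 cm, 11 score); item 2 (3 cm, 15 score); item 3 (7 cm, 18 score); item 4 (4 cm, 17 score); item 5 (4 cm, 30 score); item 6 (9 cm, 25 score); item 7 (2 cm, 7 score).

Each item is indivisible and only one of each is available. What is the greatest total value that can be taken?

Check high-value combinations within 13 cm:
- item 2+item 4+item 5+item 7: length 3+4+4+2=13, value 15+17+30+7=69
- item 2+item 4+item 5: length 3+4+4=11, value 15+17+30=62
- item 5+item 6: length 4+9=13, value 30+25=55
Best: 69 score.

69 score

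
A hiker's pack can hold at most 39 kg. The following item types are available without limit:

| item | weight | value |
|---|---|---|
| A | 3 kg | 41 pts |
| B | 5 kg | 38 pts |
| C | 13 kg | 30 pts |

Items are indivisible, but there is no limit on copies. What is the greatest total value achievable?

Best value-per-unit is A at 41/3, and filling with it alone uses weight 13×3=39. No mix of the others beats 13×41 = 533.

533 pts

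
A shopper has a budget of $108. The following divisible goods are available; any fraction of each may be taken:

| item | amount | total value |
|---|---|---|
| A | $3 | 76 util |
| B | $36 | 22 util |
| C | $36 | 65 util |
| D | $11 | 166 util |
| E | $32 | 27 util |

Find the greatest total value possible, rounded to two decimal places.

349.89

Take in order of value per unit:
- A (76/3 per unit): all 3 → value 76, running total 76.00
- D (166/11 per unit): all 11 → value 166, running total 242.00
- C (65/36 per unit): all 36 → value 65, running total 307.00
- E (27/32 per unit): all 32 → value 27, running total 334.00
- B (22/36 per unit): 26 of 36 → value 26×22/36 = 15.8889, running total 349.89
Total 349.89.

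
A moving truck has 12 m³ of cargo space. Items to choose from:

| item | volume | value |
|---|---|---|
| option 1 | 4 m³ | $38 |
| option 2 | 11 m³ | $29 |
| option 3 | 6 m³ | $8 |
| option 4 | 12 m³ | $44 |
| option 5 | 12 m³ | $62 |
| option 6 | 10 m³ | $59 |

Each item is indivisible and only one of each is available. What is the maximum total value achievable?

Check high-value combinations within 12 m³:
- option 5: volume 12, value 62
- option 6: volume 10, value 59
- option 1+option 3: volume 4+6=10, value 38+8=46
- option 4: volume 12, value 44
- option 1: volume 4, value 38
Best: $62.

$62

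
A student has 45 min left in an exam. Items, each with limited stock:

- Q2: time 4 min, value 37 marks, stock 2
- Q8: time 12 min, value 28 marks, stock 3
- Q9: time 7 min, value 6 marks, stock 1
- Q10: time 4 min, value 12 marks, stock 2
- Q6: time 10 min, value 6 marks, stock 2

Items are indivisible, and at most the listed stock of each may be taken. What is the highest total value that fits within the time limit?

158 marks

Top feasible selections:
- 2×Q2 + 3×Q8: time 44, value 158
- 2×Q2 + 2×Q8 + 2×Q10: time 40, value 154
- 2×Q2 + 2×Q8 + 1×Q9 + 1×Q10: time 43, value 148
Best: 158 marks.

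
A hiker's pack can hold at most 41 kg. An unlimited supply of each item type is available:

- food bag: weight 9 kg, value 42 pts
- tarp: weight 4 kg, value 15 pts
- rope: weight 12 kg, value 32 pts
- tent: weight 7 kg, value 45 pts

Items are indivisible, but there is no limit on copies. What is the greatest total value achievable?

Best value-per-unit is tent at 45/7; filling with it alone gives 5×45 = 225.
Optimal mix: 1×tarp + 5×tent → weight 39, value 240.

240 pts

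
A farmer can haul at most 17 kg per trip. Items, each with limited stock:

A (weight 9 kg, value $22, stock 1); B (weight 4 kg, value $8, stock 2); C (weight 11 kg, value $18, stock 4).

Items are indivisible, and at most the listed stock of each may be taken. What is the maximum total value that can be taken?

Top feasible selections:
- 1×A + 2×B: weight 17, value 38
- 1×A + 1×B: weight 13, value 30
Best: $38.

$38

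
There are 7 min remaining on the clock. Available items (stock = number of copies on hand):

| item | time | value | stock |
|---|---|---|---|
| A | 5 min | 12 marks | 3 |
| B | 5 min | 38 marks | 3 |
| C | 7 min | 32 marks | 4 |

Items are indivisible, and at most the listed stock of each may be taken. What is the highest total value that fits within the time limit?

Best selections within time 7 and stock limits:
- 1×B: time 5, value 38
- 1×C: time 7, value 32
- 1×A: time 5, value 12
Best: 38 marks.

38 marks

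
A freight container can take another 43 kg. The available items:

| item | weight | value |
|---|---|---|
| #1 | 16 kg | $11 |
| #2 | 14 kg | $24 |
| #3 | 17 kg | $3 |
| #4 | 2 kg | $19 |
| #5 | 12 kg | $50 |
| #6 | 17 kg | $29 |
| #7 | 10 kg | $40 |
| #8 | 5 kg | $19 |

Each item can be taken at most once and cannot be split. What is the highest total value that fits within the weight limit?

$152

Check high-value combinations within 43 kg:
- #2+#4+#5+#7+#8: weight 14+2+12+10+5=43, value 24+19+50+40+19=152
- #4+#5+#6+#7: weight 2+12+17+10=41, value 19+50+29+40=138
- #2+#4+#5+#7: weight 14+2+12+10=38, value 24+19+50+40=133
- #2+#5+#7+#8: weight 14+12+10+5=41, value 24+50+40+19=133
- #4+#5+#7+#8: weight 2+12+10+5=29, value 19+50+40+19=128
Best: $152.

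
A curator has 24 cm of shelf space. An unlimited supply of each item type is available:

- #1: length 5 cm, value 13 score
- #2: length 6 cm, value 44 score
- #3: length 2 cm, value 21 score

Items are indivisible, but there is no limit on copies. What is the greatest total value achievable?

Best value-per-unit is #3 at 21/2, and filling with it alone uses length 12×2=24. No mix of the others beats 12×21 = 252.

252 score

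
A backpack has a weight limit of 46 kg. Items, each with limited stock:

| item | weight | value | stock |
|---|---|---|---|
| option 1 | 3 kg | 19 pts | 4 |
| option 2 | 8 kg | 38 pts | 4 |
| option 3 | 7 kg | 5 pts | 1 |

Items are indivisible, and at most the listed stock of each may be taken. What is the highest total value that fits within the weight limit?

228 pts

Top feasible selections:
- 4×option 1 + 4×option 2: weight 44, value 228
- 3×option 1 + 4×option 2: weight 41, value 209
- 4×option 1 + 3×option 2 + 1×option 3: weight 43, value 195
- 2×option 1 + 4×option 2 + 1×option 3: weight 45, value 195
Best: 228 pts.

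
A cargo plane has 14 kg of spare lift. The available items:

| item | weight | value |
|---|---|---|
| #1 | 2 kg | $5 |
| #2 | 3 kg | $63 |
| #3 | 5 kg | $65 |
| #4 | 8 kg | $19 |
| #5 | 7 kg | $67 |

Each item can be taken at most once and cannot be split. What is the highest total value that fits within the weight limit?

Check high-value combinations within 14 kg:
- #1+#3+#5: weight 2+5+7=14, value 5+65+67=137
- #1+#2+#5: weight 2+3+7=12, value 5+63+67=135
- #1+#2+#3: weight 2+3+5=10, value 5+63+65=133
- #3+#5: weight 5+7=12, value 65+67=132
- #2+#5: weight 3+7=10, value 63+67=130
Best: $137.

$137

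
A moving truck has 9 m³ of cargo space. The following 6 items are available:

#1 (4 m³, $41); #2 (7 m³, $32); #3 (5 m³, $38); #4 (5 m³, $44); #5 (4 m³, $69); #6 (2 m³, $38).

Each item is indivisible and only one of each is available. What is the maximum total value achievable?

This is a 0/1 knapsack; check combinations near the capacity.
- #4+#5: volume 5+4=9, value 44+69=113
- #1+#5: volume 4+4=8, value 41+69=110
- #5+#6: volume 4+2=6, value 69+38=107
Best: $113.

$113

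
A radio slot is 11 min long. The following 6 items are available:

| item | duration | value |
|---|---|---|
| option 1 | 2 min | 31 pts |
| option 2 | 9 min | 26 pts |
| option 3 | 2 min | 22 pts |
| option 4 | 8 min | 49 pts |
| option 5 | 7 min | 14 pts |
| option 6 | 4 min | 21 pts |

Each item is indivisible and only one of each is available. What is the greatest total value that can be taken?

80 pts

This is a 0/1 knapsack; check combinations near the capacity.
- option 1+option 4: duration 2+8=10, value 31+49=80
- option 1+option 3+option 6: duration 2+2+4=8, value 31+22+21=74
- option 3+option 4: duration 2+8=10, value 22+49=71
- option 1+option 3+option 5: duration 2+2+7=11, value 31+22+14=67
Best: 80 pts.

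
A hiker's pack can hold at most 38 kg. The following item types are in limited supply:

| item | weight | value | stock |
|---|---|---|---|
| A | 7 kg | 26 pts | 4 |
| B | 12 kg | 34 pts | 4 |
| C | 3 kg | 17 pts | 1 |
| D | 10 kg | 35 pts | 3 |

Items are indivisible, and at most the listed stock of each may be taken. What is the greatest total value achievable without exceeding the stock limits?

139 pts

Best selections within weight 38 and stock limits:
- 2×A + 1×C + 2×D: weight 37, value 139
- 4×A + 1×D: weight 38, value 139
- 1×A + 3×D: weight 37, value 131
Best: 139 pts.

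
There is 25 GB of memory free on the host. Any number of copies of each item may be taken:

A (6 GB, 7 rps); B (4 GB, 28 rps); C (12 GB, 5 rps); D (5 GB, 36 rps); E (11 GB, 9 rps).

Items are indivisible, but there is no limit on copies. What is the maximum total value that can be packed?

Best value-per-unit is D at 36/5, and filling with it alone uses memory 5×5=25. No mix of the others beats 5×36 = 180.

180 rps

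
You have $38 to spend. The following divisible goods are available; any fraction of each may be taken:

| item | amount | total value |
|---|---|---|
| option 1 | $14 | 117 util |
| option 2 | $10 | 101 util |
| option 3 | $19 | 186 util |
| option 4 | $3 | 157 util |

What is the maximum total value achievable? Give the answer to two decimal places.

Take in order of value per unit:
- option 4 (157/3 per unit): all 3 → value 157, running total 157.00
- option 2 (101/10 per unit): all 10 → value 101, running total 258.00
- option 3 (186/19 per unit): all 19 → value 186, running total 444.00
- option 1 (117/14 per unit): 6 of 14 → value 6×117/14 = 50.1429, running total 494.14
Total 494.14.

494.14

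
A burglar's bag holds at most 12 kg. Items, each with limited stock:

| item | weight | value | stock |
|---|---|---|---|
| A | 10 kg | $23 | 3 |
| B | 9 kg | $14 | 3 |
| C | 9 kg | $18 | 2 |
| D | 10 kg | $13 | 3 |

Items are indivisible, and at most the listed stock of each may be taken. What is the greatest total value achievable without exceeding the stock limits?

$23

Best selections within weight 12 and stock limits:
- 1×A: weight 10, value 23
- 1×C: weight 9, value 18
Best: $23.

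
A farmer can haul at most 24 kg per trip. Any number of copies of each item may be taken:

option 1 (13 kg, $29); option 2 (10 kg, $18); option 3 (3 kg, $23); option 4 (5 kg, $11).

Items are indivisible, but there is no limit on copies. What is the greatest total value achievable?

$184

Best value-per-unit is option 3 at 23/3, and filling with it alone uses weight 8×3=24. No mix of the others beats 8×23 = 184.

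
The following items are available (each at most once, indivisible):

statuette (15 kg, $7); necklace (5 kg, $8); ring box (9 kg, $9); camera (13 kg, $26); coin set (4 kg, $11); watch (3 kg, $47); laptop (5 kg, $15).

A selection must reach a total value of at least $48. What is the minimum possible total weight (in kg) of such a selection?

7

Subsets with value ≥ 48, sorted by total weight:
- coin set+watch: weight 7, value 58
- watch+laptop: weight 8, value 62
Minimum weight: 7 kg.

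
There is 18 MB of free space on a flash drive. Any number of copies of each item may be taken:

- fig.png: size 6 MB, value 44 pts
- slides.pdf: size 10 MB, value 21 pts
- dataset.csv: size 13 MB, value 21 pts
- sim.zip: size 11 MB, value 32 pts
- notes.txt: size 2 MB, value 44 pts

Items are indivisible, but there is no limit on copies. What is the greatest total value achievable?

Best value-per-unit is notes.txt at 44/2, and filling with it alone uses size 9×2=18. No mix of the others beats 9×44 = 396.

396 pts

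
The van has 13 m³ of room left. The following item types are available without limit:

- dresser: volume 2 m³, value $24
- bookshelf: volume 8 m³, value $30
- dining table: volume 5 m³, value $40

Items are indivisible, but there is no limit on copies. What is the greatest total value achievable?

$144

Best value-per-unit is dresser at 24/2, and filling with it alone uses volume 6×2=12. No mix of the others beats 6×24 = 144.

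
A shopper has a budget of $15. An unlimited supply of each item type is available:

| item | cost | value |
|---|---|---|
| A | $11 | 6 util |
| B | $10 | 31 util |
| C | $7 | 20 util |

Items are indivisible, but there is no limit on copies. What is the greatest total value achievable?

40 util

Best value-per-unit is B at 31/10; filling with it alone gives 1×31 = 31.
Optimal mix: 2×C → cost 14, value 40.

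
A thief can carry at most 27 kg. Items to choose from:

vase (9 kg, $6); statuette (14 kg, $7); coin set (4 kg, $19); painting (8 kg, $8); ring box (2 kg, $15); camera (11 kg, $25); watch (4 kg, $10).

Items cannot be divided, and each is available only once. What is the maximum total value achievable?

Check high-value combinations within 27 kg:
- coin set+ring box+camera+watch: weight 4+2+11+4=21, value 19+15+25+10=69
- coin set+painting+ring box+camera: weight 4+8+2+11=25, value 19+8+15+25=67
- vase+coin set+ring box+camera: weight 9+4+2+11=26, value 6+19+15+25=65
- coin set+painting+camera+watch: weight 4+8+11+4=27, value 19+8+25+10=62
- coin set+ring box+camera: weight 4+2+11=17, value 19+15+25=59
Best: $69.

$69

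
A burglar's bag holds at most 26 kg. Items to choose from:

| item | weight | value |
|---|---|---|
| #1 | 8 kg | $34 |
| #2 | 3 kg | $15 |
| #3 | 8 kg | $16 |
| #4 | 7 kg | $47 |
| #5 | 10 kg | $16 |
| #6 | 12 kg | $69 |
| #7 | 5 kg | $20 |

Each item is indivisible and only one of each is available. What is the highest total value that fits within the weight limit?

$136

Check high-value combinations within 26 kg:
- #4+#6+#7: weight 7+12+5=24, value 47+69+20=136
- #2+#4+#6: weight 3+7+12=22, value 15+47+69=131
- #1+#6+#7: weight 8+12+5=25, value 34+69+20=123
Best: $136.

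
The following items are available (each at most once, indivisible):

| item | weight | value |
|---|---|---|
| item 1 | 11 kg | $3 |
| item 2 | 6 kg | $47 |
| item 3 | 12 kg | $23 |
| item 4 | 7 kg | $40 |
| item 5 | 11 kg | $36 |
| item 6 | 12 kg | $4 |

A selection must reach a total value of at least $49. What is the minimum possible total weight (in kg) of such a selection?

Subsets with value ≥ 49, sorted by total weight:
- item 2+item 4: weight 13, value 87
- item 2+item 5: weight 17, value 83
- item 1+item 2: weight 17, value 50
Minimum weight: 13 kg.

13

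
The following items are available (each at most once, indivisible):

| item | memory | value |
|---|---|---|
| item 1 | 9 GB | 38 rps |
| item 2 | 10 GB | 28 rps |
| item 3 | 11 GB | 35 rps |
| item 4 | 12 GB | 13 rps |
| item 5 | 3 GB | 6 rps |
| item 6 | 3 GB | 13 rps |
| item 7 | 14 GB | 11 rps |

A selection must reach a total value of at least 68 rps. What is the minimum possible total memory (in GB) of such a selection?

Subsets with value ≥ 68, sorted by total memory:
- item 1+item 3: memory 20, value 73
- item 1+item 2+item 6: memory 22, value 79
- item 1+item 2+item 5: memory 22, value 72
Minimum memory: 20 GB.

20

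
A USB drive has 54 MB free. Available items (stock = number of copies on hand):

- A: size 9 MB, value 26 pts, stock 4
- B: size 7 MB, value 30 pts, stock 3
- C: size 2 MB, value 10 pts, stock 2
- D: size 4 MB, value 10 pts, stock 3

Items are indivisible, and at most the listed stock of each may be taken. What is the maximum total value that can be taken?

188 pts

Best selections within size 54 and stock limits:
- 3×A + 3×B + 2×C: size 52, value 188
- 3×A + 3×B + 1×C + 1×D: size 54, value 188
- 4×A + 2×B + 2×C: size 54, value 184
- 2×A + 3×B + 2×C + 2×D: size 51, value 182
Best: 188 pts.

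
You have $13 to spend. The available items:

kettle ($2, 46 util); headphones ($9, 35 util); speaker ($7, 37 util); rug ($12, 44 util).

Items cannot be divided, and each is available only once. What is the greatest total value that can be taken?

83 util

Check high-value combinations within $13:
- kettle+speaker: cost 2+7=9, value 46+37=83
- kettle+headphones: cost 2+9=11, value 46+35=81
- kettle: cost 2, value 46
- rug: cost 12, value 44
Best: 83 util.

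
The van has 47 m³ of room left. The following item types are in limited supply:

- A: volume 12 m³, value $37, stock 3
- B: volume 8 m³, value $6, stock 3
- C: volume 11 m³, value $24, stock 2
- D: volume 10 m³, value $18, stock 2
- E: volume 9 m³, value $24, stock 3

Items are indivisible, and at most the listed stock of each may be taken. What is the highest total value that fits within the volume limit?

$135

Best selections within volume 47 and stock limits:
- 3×A + 1×E: volume 45, value 135
- 3×A + 1×C: volume 47, value 135
- 3×A + 1×D: volume 46, value 129
- 2×A + 2×E: volume 42, value 122
Best: $135.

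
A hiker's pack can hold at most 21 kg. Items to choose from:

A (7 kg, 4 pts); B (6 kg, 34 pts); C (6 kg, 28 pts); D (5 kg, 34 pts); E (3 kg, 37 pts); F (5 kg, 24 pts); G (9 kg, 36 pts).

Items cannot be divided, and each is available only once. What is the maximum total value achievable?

133 pts

Check high-value combinations within 21 kg:
- B+C+D+E: weight 6+6+5+3=20, value 34+28+34+37=133
- B+D+E+F: weight 6+5+3+5=19, value 34+34+37+24=129
- C+D+E+F: weight 6+5+3+5=19, value 28+34+37+24=123
- B+C+E+F: weight 6+6+3+5=20, value 34+28+37+24=123
Best: 133 pts.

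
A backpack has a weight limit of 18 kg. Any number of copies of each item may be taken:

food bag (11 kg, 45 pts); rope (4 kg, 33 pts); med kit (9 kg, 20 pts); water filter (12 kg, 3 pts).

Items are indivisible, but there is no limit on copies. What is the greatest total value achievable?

Best value-per-unit is rope at 33/4, and filling with it alone uses weight 4×4=16. No mix of the others beats 4×33 = 132.

132 pts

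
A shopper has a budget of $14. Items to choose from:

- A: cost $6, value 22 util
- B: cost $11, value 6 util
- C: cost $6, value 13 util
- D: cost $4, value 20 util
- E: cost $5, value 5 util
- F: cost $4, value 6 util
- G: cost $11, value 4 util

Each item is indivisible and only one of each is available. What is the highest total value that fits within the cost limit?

Check high-value combinations within $14:
- A+D+F: cost 6+4+4=14, value 22+20+6=48
- A+D: cost 6+4=10, value 22+20=42
- C+D+F: cost 6+4+4=14, value 13+20+6=39
- A+C: cost 6+6=12, value 22+13=35
- C+D: cost 6+4=10, value 13+20=33
Best: 48 util.

48 util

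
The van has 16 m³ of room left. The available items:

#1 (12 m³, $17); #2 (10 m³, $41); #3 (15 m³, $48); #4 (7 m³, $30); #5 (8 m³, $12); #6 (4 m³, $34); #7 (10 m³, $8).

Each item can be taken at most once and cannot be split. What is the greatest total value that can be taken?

This is a 0/1 knapsack; check combinations near the capacity.
- #2+#6: volume 10+4=14, value 41+34=75
- #4+#6: volume 7+4=11, value 30+34=64
- #1+#6: volume 12+4=16, value 17+34=51
- #3: volume 15, value 48
- #5+#6: volume 8+4=12, value 12+34=46
Best: $75.

$75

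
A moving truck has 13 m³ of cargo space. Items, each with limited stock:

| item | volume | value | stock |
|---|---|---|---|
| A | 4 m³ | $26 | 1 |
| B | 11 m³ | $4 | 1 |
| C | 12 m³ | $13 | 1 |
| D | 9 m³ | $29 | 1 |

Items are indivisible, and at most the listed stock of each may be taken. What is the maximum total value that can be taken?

Top feasible selections:
- 1×A + 1×D: volume 13, value 55
- 1×D: volume 9, value 29
- 1×A: volume 4, value 26
Best: $55.

$55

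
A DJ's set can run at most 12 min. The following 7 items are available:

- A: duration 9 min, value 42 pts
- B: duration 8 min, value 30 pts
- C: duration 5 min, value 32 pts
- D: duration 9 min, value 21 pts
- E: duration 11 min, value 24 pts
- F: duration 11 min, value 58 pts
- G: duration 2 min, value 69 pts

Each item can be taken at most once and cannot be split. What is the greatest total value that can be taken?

111 pts

Check high-value combinations within 12 min:
- A+G: duration 9+2=11, value 42+69=111
- C+G: duration 5+2=7, value 32+69=101
- B+G: duration 8+2=10, value 30+69=99
- D+G: duration 9+2=11, value 21+69=90
- G: duration 2, value 69
Best: 111 pts.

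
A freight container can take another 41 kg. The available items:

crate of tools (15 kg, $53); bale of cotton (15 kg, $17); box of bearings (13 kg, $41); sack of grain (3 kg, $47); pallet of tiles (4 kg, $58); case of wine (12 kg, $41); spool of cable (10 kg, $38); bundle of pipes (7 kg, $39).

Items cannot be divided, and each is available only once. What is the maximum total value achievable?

$238

Check high-value combinations within 41 kg:
- crate of tools+sack of grain+pallet of tiles+case of wine+bundle of pipes: weight 15+3+4+12+7=41, value 53+47+58+41+39=238
- crate of tools+sack of grain+pallet of tiles+spool of cable+bundle of pipes: weight 15+3+4+10+7=39, value 53+47+58+38+39=235
- box of bearings+sack of grain+pallet of tiles+case of wine+bundle of pipes: weight 13+3+4+12+7=39, value 41+47+58+41+39=226
Best: $238.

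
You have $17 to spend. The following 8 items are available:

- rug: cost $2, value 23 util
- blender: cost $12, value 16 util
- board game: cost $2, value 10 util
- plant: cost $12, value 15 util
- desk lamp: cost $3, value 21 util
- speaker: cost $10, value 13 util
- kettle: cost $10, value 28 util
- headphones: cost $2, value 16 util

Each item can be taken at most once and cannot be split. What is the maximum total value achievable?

88 util

Check high-value combinations within $17:
- rug+desk lamp+kettle+headphones: cost 2+3+10+2=17, value 23+21+28+16=88
- rug+board game+desk lamp+kettle: cost 2+2+3+10=17, value 23+10+21+28=82
- rug+board game+kettle+headphones: cost 2+2+10+2=16, value 23+10+28+16=77
Best: 88 util.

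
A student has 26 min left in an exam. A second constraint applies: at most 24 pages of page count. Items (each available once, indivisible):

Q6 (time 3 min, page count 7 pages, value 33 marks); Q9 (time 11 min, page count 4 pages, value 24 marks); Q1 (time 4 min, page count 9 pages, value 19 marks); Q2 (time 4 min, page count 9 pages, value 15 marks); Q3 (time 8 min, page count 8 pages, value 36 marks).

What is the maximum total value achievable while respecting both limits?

Feasible sets respecting both limits:
- Q6+Q9+Q3: time 22, page count 19, value 93
- Q6+Q1+Q3: time 15, page count 24, value 88
- Q6+Q2+Q3: time 15, page count 24, value 84
Best: 93 marks.

93 marks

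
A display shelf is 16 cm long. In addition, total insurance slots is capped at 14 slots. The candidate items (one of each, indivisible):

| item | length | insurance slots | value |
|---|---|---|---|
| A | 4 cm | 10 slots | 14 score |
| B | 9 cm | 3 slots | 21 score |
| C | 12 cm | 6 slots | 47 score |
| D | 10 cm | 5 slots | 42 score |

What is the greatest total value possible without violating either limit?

47 score

Feasible sets respecting both limits:
- C: length 12, insurance slots 6, value 47
- D: length 10, insurance slots 5, value 42
- A+B: length 13, insurance slots 13, value 35
Best: 47 score.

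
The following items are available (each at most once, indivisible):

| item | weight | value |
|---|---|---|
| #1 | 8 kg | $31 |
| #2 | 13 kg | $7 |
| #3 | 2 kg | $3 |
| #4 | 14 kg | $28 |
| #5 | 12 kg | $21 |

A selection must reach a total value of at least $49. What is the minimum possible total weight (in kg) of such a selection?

20

Subsets with value ≥ 49, sorted by total weight:
- #1+#5: weight 20, value 52
- #1+#4: weight 22, value 59
- #1+#3+#5: weight 22, value 55
Minimum weight: 20 kg.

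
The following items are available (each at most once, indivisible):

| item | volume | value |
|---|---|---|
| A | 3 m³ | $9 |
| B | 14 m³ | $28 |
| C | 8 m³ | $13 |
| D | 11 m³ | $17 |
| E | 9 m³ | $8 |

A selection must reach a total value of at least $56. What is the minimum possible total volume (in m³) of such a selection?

33

Subsets with value ≥ 56, sorted by total volume:
- B+C+D: volume 33, value 58
- A+B+C+E: volume 34, value 58
- A+B+C+D: volume 36, value 67
Minimum volume: 33 m³.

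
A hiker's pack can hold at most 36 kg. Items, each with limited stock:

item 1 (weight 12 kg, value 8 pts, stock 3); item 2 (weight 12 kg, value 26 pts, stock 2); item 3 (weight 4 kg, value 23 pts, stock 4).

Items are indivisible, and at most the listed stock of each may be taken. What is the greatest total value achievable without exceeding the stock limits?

121 pts

Best selections within weight 36 and stock limits:
- 2×item 2 + 3×item 3: weight 36, value 121
- 1×item 2 + 4×item 3: weight 28, value 118
- 1×item 1 + 1×item 2 + 3×item 3: weight 36, value 103
- 1×item 1 + 4×item 3: weight 28, value 100
Best: 121 pts.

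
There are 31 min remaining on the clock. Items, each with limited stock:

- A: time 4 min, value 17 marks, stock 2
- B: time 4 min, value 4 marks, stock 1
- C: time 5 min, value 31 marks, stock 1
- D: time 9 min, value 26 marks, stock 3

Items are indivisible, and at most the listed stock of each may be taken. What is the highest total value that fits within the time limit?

Best selections within time 31 and stock limits:
- 2×A + 1×C + 2×D: time 31, value 117
- 1×A + 1×B + 1×C + 2×D: time 31, value 104
Best: 117 marks.

117 marks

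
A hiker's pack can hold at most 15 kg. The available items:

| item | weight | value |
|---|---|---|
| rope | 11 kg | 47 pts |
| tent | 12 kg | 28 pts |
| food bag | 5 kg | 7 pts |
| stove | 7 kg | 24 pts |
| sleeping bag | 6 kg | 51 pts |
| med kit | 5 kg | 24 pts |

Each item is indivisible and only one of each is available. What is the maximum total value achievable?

Check high-value combinations within 15 kg:
- sleeping bag+med kit: weight 6+5=11, value 51+24=75
- stove+sleeping bag: weight 7+6=13, value 24+51=75
- food bag+sleeping bag: weight 5+6=11, value 7+51=58
Best: 75 pts.

75 pts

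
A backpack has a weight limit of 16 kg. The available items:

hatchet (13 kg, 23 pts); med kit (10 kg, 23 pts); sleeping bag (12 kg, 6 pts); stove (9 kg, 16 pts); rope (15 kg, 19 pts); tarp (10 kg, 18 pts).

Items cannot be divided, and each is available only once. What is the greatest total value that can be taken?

This is a 0/1 knapsack; check combinations near the capacity.
- med kit: weight 10, value 23
- hatchet: weight 13, value 23
- rope: weight 15, value 19
- tarp: weight 10, value 18
Best: 23 pts.

23 pts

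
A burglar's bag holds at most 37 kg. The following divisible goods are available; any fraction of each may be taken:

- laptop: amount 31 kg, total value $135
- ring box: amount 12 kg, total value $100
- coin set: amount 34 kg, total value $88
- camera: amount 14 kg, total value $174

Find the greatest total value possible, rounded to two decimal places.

321.90

Take in order of value per unit:
- camera (174/14 per unit): all 14 → value 174, running total 174.00
- ring box (100/12 per unit): all 12 → value 100, running total 274.00
- laptop (135/31 per unit): 11 of 31 → value 11×135/31 = 47.9032, running total 321.90
Total 321.90.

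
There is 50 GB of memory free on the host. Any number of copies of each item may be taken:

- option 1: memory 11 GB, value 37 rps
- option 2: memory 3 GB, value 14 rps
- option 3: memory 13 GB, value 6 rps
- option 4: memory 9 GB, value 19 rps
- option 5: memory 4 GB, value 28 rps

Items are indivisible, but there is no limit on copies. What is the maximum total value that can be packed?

336 rps

Best value-per-unit is option 5 at 28/4; filling with it alone gives 12×28 = 336.
Optimal mix: 2×option 2 + 11×option 5 → memory 50, value 336.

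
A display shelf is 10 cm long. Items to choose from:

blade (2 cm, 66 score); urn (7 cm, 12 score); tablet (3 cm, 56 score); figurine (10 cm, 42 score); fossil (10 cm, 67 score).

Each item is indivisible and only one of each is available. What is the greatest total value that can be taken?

Check high-value combinations within 10 cm:
- blade+tablet: length 2+3=5, value 66+56=122
- blade+urn: length 2+7=9, value 66+12=78
- urn+tablet: length 7+3=10, value 12+56=68
- fossil: length 10, value 67
Best: 122 score.

122 score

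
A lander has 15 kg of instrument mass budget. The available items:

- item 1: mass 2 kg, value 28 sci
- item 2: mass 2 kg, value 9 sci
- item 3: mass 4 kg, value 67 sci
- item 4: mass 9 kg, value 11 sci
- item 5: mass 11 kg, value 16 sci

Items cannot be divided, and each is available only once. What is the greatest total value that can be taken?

Check high-value combinations within 15 kg:
- item 1+item 3+item 4: mass 2+4+9=15, value 28+67+11=106
- item 1+item 2+item 3: mass 2+2+4=8, value 28+9+67=104
- item 1+item 3: mass 2+4=6, value 28+67=95
Best: 106 sci.

106 sci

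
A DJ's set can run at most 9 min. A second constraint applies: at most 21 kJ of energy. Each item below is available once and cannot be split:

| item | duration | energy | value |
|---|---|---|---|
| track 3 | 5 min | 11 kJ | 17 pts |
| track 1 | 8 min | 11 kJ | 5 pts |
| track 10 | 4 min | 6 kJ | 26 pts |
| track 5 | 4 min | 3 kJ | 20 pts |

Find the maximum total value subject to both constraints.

Feasible sets respecting both limits:
- track 10+track 5: duration 8, energy 9, value 46
- track 3+track 10: duration 9, energy 17, value 43
- track 3+track 5: duration 9, energy 14, value 37
Best: 46 pts.

46 pts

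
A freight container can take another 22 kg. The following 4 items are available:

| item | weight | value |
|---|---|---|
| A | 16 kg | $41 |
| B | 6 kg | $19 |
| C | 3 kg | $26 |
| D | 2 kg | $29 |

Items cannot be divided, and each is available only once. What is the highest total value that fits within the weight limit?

$96

This is a 0/1 knapsack; check combinations near the capacity.
- A+C+D: weight 16+3+2=21, value 41+26+29=96
- B+C+D: weight 6+3+2=11, value 19+26+29=74
- A+D: weight 16+2=18, value 41+29=70
- A+C: weight 16+3=19, value 41+26=67
Best: $96.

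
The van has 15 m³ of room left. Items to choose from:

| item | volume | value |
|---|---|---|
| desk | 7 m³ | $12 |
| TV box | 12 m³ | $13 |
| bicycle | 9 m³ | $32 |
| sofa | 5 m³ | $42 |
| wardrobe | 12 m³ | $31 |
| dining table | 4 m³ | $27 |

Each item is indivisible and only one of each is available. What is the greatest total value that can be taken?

Check high-value combinations within 15 m³:
- bicycle+sofa: volume 9+5=14, value 32+42=74
- sofa+dining table: volume 5+4=9, value 42+27=69
- bicycle+dining table: volume 9+4=13, value 32+27=59
Best: $74.

$74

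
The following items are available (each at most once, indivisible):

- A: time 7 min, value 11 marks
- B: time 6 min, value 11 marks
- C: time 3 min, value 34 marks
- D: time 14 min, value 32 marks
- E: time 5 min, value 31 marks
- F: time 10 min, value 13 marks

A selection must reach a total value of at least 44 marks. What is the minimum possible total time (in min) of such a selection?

Subsets with value ≥ 44, sorted by total time:
- C+E: time 8, value 65
- B+C: time 9, value 45
- A+C: time 10, value 45
Minimum time: 8 min.

8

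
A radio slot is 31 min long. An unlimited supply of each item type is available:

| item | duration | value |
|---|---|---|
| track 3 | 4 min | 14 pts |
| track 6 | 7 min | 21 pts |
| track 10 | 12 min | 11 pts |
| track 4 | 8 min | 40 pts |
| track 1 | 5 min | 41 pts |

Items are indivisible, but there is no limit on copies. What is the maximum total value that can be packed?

246 pts

Best value-per-unit is track 1 at 41/5, and filling with it alone uses duration 6×5=30. No mix of the others beats 6×41 = 246.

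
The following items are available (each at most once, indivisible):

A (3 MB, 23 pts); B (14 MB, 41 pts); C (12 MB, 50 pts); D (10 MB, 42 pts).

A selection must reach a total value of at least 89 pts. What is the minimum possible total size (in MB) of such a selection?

22

Subsets with value ≥ 89, sorted by total size:
- C+D: size 22, value 92
- A+C+D: size 25, value 115
Minimum size: 22 MB.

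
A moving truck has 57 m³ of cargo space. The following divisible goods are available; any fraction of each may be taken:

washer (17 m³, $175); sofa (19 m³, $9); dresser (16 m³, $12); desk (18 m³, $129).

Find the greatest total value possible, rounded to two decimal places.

Take in order of value per unit:
- washer (175/17 per unit): all 17 → value 175, running total 175.00
- desk (129/18 per unit): all 18 → value 129, running total 304.00
- dresser (12/16 per unit): all 16 → value 12, running total 316.00
- sofa (9/19 per unit): 6 of 19 → value 6×9/19 = 2.8421, running total 318.84
Total 318.84.

318.84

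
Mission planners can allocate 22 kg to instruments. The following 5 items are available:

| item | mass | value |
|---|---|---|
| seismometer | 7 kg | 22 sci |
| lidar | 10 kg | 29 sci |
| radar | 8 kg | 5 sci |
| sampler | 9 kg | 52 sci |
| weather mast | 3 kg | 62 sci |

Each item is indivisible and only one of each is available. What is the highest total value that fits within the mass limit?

143 sci

Check high-value combinations within 22 kg:
- lidar+sampler+weather mast: mass 10+9+3=22, value 29+52+62=143
- seismometer+sampler+weather mast: mass 7+9+3=19, value 22+52+62=136
- radar+sampler+weather mast: mass 8+9+3=20, value 5+52+62=119
- sampler+weather mast: mass 9+3=12, value 52+62=114
- seismometer+lidar+weather mast: mass 7+10+3=20, value 22+29+62=113
Best: 143 sci.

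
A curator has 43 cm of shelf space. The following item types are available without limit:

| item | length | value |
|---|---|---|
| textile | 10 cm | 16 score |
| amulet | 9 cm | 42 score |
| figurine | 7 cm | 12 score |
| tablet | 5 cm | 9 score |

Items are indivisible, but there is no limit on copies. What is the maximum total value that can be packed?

Best value-per-unit is amulet at 42/9; filling with it alone gives 4×42 = 168.
Optimal mix: 4×amulet + 1×figurine → length 43, value 180.

180 score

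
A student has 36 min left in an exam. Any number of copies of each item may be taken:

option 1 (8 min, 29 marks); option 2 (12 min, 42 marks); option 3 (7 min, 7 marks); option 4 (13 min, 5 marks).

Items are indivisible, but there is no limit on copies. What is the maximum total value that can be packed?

129 marks

Best value-per-unit is option 1 at 29/8; filling with it alone gives 4×29 = 116.
Optimal mix: 3×option 1 + 1×option 2 → time 36, value 129.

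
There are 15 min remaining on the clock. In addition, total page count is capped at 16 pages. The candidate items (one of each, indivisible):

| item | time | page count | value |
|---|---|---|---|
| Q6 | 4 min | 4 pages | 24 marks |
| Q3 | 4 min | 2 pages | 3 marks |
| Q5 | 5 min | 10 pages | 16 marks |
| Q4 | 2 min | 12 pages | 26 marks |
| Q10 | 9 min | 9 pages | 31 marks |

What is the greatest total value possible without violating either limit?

Feasible sets respecting both limits:
- Q6+Q10: time 13, page count 13, value 55
- Q6+Q4: time 6, page count 16, value 50
- Q6+Q3+Q5: time 13, page count 16, value 43
Best: 55 marks.

55 marks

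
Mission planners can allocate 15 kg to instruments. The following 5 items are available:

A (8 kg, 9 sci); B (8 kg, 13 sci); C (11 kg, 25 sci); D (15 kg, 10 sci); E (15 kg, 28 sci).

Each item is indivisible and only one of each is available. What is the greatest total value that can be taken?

Check high-value combinations within 15 kg:
- E: mass 15, value 28
- C: mass 11, value 25
- B: mass 8, value 13
- D: mass 15, value 10
- A: mass 8, value 9
Best: 28 sci.

28 sci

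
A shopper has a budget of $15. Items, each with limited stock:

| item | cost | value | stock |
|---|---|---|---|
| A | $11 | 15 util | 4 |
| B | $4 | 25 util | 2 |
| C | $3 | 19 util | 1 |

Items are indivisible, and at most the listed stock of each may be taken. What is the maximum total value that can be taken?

69 util

Best selections within cost 15 and stock limits:
- 2×B + 1×C: cost 11, value 69
- 2×B: cost 8, value 50
Best: 69 util.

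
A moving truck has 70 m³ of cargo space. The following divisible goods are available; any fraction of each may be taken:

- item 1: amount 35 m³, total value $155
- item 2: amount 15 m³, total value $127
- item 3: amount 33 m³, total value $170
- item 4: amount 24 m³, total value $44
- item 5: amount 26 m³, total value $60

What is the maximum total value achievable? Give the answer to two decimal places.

Take in order of value per unit:
- item 2 (127/15 per unit): all 15 → value 127, running total 127.00
- item 3 (170/33 per unit): all 33 → value 170, running total 297.00
- item 1 (155/35 per unit): 22 of 35 → value 22×155/35 = 97.4286, running total 394.43
Total 394.43.

394.43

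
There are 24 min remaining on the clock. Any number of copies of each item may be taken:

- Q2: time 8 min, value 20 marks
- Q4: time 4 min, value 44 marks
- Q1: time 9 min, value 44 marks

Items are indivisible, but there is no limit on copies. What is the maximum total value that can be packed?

Best value-per-unit is Q4 at 44/4, and filling with it alone uses time 6×4=24. No mix of the others beats 6×44 = 264.

264 marks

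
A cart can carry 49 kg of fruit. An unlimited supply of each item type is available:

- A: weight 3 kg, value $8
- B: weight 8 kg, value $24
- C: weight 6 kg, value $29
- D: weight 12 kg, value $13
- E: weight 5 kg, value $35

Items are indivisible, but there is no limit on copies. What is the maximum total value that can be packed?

$323

Best value-per-unit is E at 35/5; filling with it alone gives 9×35 = 315.
Optimal mix: 1×A + 9×E → weight 48, value 323.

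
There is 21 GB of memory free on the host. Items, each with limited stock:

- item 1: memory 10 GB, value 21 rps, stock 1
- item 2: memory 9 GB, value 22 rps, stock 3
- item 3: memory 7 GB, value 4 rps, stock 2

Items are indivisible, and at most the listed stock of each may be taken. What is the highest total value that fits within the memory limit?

Top feasible selections:
- 2×item 2: memory 18, value 44
- 1×item 1 + 1×item 2: memory 19, value 43
Best: 44 rps.

44 rps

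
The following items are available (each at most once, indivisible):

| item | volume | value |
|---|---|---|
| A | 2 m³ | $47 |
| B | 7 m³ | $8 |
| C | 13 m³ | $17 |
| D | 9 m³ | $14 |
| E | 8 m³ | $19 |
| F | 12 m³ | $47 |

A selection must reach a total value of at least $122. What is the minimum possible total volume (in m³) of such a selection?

Subsets with value ≥ 122, sorted by total volume:
- A+D+E+F: volume 31, value 127
- A+C+E+F: volume 35, value 130
- A+C+D+F: volume 36, value 125
Minimum volume: 31 m³.

31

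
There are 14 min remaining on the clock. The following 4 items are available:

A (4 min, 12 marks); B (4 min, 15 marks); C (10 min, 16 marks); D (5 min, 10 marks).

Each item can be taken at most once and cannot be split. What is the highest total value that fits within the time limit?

37 marks

Check high-value combinations within 14 min:
- A+B+D: time 4+4+5=13, value 12+15+10=37
- B+C: time 4+10=14, value 15+16=31
- A+C: time 4+10=14, value 12+16=28
- A+B: time 4+4=8, value 12+15=27
Best: 37 marks.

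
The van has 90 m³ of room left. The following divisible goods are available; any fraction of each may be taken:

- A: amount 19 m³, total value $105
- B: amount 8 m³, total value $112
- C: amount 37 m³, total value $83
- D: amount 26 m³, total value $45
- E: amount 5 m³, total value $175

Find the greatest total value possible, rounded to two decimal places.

Take in order of value per unit:
- E (175/5 per unit): all 5 → value 175, running total 175.00
- B (112/8 per unit): all 8 → value 112, running total 287.00
- A (105/19 per unit): all 19 → value 105, running total 392.00
- C (83/37 per unit): all 37 → value 83, running total 475.00
- D (45/26 per unit): 21 of 26 → value 21×45/26 = 36.3462, running total 511.35
Total 511.35.

511.35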